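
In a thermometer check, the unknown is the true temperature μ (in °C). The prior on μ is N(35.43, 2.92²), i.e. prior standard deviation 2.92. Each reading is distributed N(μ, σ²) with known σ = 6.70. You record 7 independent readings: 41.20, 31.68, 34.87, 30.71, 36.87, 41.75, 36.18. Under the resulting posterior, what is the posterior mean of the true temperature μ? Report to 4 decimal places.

35.8581

For Normal data with known variance σ², a Normal(μ₀, σ₀²) prior on μ is conjugate. Posterior precision = 1/σ₀² + n/σ²; posterior mean is the precision-weighted average of μ₀ and x̄.
Σxᵢ = 41.20 + 31.68 + 34.87 + 30.71 + 36.87 + 41.75 + 36.18 = 253.26, so n·x̄ = 253.26.
σ₀² = 2.92² = 8.5264, σ² = 6.70² = 44.89; σ² + n·σ₀² = 44.89 + 7·8.5264 = 104.5748.
Posterior mean = (μ₀/σ₀² + n·x̄/σ²)/(1/σ₀² + n/σ²) = (σ²·μ₀ + σ₀²·n·x̄)/(σ² + n·σ₀²) = (44.89·35.43 + 8.5264·253.26)/104.5748 = 3749.848764/104.5748 = 35.8581.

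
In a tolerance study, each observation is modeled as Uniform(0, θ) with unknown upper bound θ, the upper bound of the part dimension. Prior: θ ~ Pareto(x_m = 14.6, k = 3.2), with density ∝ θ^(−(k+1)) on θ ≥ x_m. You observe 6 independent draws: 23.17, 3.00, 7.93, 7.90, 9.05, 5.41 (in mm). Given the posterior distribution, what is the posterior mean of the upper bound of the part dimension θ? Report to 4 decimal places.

A Pareto(scale x_m, shape k) prior on the upper bound θ of Uniform(0, θ) is conjugate: posterior is Pareto(max(x_m, max xᵢ), k + n).
Sample maximum = 23.17; prior scale x_m = 14.6 → posterior scale = max = 23.17.
Posterior shape = 3.2 + 6 = 9.2.
E[θ|data] = k·x_m/(k−1) = 9.2·23.17/8.2 = 25.9956.

25.9956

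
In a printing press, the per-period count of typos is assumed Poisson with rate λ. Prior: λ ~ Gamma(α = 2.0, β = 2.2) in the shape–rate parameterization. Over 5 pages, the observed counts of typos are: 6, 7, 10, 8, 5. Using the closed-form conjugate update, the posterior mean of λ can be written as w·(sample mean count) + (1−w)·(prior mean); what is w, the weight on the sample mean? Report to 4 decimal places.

0.6944

With a Gamma(shape α, rate β) prior, the Poisson likelihood is conjugate: the posterior is Gamma(α + ΣXᵢ, β + n).
Posterior mean = (α₀+S)/(β₀+n) = [n/(β₀+n)]·(S/n) + [β₀/(β₀+n)]·(α₀/β₀), so only n and β₀ enter the weight.
Weight on data w = n/(β₀+n) = 5/(2.2+5) = 5/7.2 = 0.6944.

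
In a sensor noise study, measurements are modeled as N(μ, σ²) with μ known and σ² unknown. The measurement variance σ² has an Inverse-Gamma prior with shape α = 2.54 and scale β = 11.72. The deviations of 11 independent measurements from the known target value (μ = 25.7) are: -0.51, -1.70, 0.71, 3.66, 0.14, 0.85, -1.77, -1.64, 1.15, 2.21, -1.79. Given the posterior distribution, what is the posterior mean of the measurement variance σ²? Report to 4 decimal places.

4.0103

With known mean μ and an Inverse-Gamma(α, β) prior on σ², the Normal likelihood is conjugate: posterior is Inv-Gamma(α + n/2, β + Σ(xᵢ−μ)²/2).
Σ(xᵢ−μ)² = (-0.51)² + (-1.70)² + (0.71)² + (3.66)² + (0.14)² + (0.85)² + (-1.77)² + (-1.64)² + (1.15)² + (2.21)² + (-1.79)² = 33.0251.
Posterior: Inv-Gamma(2.54 + 11/2, 11.72 + 33.0251/2) = Inv-Gamma(8.04, 28.23255).
E[σ²|data] = β/(α−1) = 28.23255/7.04 = 4.0103.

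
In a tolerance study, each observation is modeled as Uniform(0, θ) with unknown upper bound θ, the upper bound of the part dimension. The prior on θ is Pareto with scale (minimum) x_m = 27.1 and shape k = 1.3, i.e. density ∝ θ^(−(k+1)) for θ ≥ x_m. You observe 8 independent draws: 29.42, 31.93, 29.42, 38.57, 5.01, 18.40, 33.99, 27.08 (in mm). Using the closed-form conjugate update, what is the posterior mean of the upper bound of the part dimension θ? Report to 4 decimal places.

A Pareto(scale x_m, shape k) prior on the upper bound θ of Uniform(0, θ) is conjugate: posterior is Pareto(max(x_m, max xᵢ), k + n).
Sample maximum = 38.57; prior scale x_m = 27.1 → posterior scale = max = 38.57.
Posterior shape = 1.3 + 8 = 9.3.
E[θ|data] = k·x_m/(k−1) = 9.3·38.57/8.3 = 43.2170.

43.2170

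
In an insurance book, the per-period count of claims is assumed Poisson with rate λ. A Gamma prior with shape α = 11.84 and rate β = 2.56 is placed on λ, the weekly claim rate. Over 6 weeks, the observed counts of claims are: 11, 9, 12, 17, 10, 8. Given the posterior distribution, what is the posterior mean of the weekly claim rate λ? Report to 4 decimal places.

With a Gamma(shape α, rate β) prior, the Poisson likelihood is conjugate: the posterior is Gamma(α + ΣXᵢ, β + n).
Sum of counts S = 67 over n = 6 weeks.
Posterior: Gamma(α+S, β+n) = Gamma(11.84+67, 2.56+6) = Gamma(78.84, 8.56).
Posterior mean = α/β = 78.84/8.56 = 9.2103.

9.2103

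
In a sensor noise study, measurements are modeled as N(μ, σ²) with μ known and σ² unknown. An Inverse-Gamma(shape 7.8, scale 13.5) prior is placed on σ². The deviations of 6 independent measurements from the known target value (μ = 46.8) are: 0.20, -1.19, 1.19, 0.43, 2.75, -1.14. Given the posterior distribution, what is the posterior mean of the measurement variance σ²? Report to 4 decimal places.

1.9857

With known mean μ and an Inverse-Gamma(α, β) prior on σ², the Normal likelihood is conjugate: posterior is Inv-Gamma(α + n/2, β + Σ(xᵢ−μ)²/2).
Σ(xᵢ−μ)² = (0.20)² + (-1.19)² + (1.19)² + (0.43)² + (2.75)² + (-1.14)² = 11.9192.
Posterior: Inv-Gamma(7.8 + 6/2, 13.5 + 11.9192/2) = Inv-Gamma(10.80, 19.45960).
E[σ²|data] = β/(α−1) = 19.45960/9.80 = 1.9857.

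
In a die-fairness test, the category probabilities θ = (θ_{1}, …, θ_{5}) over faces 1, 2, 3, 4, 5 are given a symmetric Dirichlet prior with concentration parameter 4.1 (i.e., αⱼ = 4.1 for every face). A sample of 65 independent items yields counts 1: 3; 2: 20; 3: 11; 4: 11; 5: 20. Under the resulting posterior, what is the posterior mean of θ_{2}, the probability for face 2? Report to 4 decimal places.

0.2819

The Dirichlet prior is conjugate to the Multinomial likelihood: each posterior αⱼ = prior αⱼ + observed count nⱼ.
Posterior concentration: (7.1, 24.1, 15.1, 15.1, 24.1), total = 85.5.
E[θ_{2}|data] = α_{2}/Σα = 24.1/85.5 = 0.2819.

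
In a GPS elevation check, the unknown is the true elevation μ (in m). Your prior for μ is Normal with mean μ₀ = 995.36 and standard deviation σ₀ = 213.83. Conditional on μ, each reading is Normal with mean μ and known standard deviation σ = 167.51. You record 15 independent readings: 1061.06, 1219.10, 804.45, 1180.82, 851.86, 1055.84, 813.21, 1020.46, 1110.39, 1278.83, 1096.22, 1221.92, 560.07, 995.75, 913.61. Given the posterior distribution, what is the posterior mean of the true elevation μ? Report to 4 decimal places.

1011.5759

For Normal data with known variance σ², a Normal(μ₀, σ₀²) prior on μ is conjugate. Posterior precision = 1/σ₀² + n/σ²; posterior mean is the precision-weighted average of μ₀ and x̄.
Σxᵢ = 1061.06 + 1219.10 + 804.45 + 1180.82 + 851.86 + 1055.84 + 813.21 + 1020.46 + 1110.39 + 1278.83 + 1096.22 + 1221.92 + 560.07 + 995.75 + 913.61 = 15183.59, so n·x̄ = 15183.59.
σ₀² = 213.83² = 45723.2689, σ² = 167.51² = 28059.6001; σ² + n·σ₀² = 28059.6001 + 15·45723.2689 = 713908.6336.
Posterior mean = (μ₀/σ₀² + n·x̄/σ²)/(1/σ₀² + n/σ²) = (σ²·μ₀ + σ₀²·n·x̄)/(σ² + n·σ₀²) = (28059.6001·995.36 + 45723.2689·15183.59)/713908.6336 = 722172771.992887/713908.6336 = 1011.5759.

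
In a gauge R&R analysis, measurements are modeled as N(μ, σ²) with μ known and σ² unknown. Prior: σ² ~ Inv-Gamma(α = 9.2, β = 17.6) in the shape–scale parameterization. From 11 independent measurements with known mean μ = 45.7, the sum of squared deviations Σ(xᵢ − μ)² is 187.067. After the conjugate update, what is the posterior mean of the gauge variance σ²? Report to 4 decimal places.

8.1119

With known mean μ and an Inverse-Gamma(α, β) prior on σ², the Normal likelihood is conjugate: posterior is Inv-Gamma(α + n/2, β + Σ(xᵢ−μ)²/2).
Posterior: Inv-Gamma(9.2 + 11/2, 17.6 + 187.067/2) = Inv-Gamma(14.70, 111.1335).
E[σ²|data] = β/(α−1) = 111.1335/13.70 = 8.1119.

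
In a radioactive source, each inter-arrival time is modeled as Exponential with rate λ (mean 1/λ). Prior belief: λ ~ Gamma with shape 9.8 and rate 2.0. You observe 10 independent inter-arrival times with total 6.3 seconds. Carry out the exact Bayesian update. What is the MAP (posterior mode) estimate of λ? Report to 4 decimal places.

2.2651

With a Gamma(shape α, rate β) prior on the exponential rate λ, the posterior after n observations with total T = Σxᵢ is Gamma(α+n, β+T).
Posterior: Gamma(9.8+10, 2.0+6.3) = Gamma(19.8, 8.3).
Mode = (α−1)/β = 2.2651.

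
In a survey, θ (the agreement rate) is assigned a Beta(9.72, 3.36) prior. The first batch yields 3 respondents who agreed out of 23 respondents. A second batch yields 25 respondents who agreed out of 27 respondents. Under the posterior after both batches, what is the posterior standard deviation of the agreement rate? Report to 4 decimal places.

The Beta prior is conjugate to a Binomial/Bernoulli likelihood; the update adds successes to α and failures to β.
After batch 1: Beta(9.72+3, 3.36+20) = Beta(12.72, 23.36).
After batch 2: Beta(12.72+25, 23.36+2) = Beta(37.72, 25.36).
Var = αβ/((α+β)²(α+β+1)) = 37.72·25.36/(63.08²·64.08) = 0.00375159; SD = √0.00375159 = 0.0613.

0.0613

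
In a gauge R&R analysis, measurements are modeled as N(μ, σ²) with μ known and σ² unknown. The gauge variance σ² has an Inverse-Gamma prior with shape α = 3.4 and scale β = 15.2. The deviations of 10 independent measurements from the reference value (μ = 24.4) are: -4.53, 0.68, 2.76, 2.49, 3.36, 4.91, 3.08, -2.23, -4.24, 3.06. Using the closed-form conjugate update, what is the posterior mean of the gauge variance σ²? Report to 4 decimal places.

With known mean μ and an Inverse-Gamma(α, β) prior on σ², the Normal likelihood is conjugate: posterior is Inv-Gamma(α + n/2, β + Σ(xᵢ−μ)²/2).
Σ(xᵢ−μ)² = (-4.53)² + (0.68)² + (2.76)² + (2.49)² + (3.36)² + (4.91)² + (3.08)² + (-2.23)² + (-4.24)² + (3.06)² = 111.9992.
Posterior: Inv-Gamma(3.4 + 10/2, 15.2 + 111.9992/2) = Inv-Gamma(8.40, 71.19960).
E[σ²|data] = β/(α−1) = 71.19960/7.40 = 9.6216.

9.6216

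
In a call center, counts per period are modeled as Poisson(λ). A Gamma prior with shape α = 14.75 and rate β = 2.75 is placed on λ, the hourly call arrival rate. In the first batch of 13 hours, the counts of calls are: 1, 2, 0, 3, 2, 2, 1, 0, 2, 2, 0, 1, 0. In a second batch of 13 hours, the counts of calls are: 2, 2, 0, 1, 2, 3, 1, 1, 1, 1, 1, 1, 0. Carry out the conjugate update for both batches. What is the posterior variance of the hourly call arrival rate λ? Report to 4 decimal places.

With a Gamma(shape α, rate β) prior, the Poisson likelihood is conjugate: the posterior is Gamma(α + ΣXᵢ, β + n).
Batch 1: sum of counts S = 16 over n = 13 hours.
After batch 1: Gamma(α+S, β+n) = Gamma(14.75+16, 2.75+13) = Gamma(30.75, 15.75).
Batch 2: sum of counts S = 16 over n = 13 hours.
After batch 2: Gamma(α+S, β+n) = Gamma(30.75+16, 15.75+13) = Gamma(46.75, 28.75).
Var = α/β² = 46.75/28.75² = 0.0566.

0.0566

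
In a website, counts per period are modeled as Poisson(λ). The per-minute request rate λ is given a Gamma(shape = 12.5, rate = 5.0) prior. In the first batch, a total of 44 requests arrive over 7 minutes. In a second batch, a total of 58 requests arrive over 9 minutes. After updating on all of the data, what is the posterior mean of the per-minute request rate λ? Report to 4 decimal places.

5.4524

With a Gamma(shape α, rate β) prior, the Poisson likelihood is conjugate: the posterior is Gamma(α + ΣXᵢ, β + n).
After batch 1: Gamma(α+S, β+n) = Gamma(12.5+44, 5.0+7) = Gamma(56.5, 12.0).
After batch 2: Gamma(α+S, β+n) = Gamma(56.5+58, 12.0+9) = Gamma(114.5, 21.0).
Posterior mean = α/β = 114.5/21.0 = 5.4524.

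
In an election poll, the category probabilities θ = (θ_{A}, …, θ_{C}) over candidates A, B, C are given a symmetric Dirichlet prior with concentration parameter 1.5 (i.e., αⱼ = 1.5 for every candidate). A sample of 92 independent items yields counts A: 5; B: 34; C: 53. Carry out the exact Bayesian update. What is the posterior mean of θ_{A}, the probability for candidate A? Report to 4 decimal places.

0.0674

The Dirichlet prior is conjugate to the Multinomial likelihood: each posterior αⱼ = prior αⱼ + observed count nⱼ.
Posterior concentration: (6.5, 35.5, 54.5), total = 96.5.
E[θ_{A}|data] = α_{A}/Σα = 6.5/96.5 = 0.0674.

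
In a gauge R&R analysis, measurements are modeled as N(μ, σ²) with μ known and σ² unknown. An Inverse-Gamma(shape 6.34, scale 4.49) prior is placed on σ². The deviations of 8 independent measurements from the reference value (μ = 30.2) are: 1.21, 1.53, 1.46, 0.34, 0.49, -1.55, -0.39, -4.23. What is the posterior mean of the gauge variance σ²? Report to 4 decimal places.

1.9122

With known mean μ and an Inverse-Gamma(α, β) prior on σ², the Normal likelihood is conjugate: posterior is Inv-Gamma(α + n/2, β + Σ(xᵢ−μ)²/2).
Σ(xᵢ−μ)² = (1.21)² + (1.53)² + (1.46)² + (0.34)² + (0.49)² + (-1.55)² + (-0.39)² + (-4.23)² = 26.7398.
Posterior: Inv-Gamma(6.34 + 8/2, 4.49 + 26.7398/2) = Inv-Gamma(10.34, 17.85990).
E[σ²|data] = β/(α−1) = 17.85990/9.34 = 1.9122.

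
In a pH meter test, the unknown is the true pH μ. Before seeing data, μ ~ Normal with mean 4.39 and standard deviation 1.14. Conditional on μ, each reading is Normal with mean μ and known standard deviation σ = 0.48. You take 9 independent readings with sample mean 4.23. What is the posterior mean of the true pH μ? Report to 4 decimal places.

4.2331

For Normal data with known variance σ², a Normal(μ₀, σ₀²) prior on μ is conjugate. Posterior precision = 1/σ₀² + n/σ²; posterior mean is the precision-weighted average of μ₀ and x̄.
n·x̄ = 9·4.23 = 38.07.
σ₀² = 1.14² = 1.2996, σ² = 0.48² = 0.2304; σ² + n·σ₀² = 0.2304 + 9·1.2996 = 11.9268.
Posterior mean = (μ₀/σ₀² + n·x̄/σ²)/(1/σ₀² + n/σ²) = (σ²·μ₀ + σ₀²·n·x̄)/(σ² + n·σ₀²) = (0.2304·4.39 + 1.2996·38.07)/11.9268 = 50.487228/11.9268 = 4.2331.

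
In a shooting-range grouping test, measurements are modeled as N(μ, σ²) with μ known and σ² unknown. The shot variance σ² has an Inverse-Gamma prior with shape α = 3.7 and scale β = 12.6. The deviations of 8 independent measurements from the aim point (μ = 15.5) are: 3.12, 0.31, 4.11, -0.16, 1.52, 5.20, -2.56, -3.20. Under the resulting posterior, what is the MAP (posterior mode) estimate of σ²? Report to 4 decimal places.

With known mean μ and an Inverse-Gamma(α, β) prior on σ², the Normal likelihood is conjugate: posterior is Inv-Gamma(α + n/2, β + Σ(xᵢ−μ)²/2).
Σ(xᵢ−μ)² = (3.12)² + (0.31)² + (4.11)² + (-0.16)² + (1.52)² + (5.20)² + (-2.56)² + (-3.20)² = 72.8922.
Posterior: Inv-Gamma(3.7 + 8/2, 12.6 + 72.8922/2) = Inv-Gamma(7.70, 49.04610).
Mode = β/(α+1) = 49.04610/8.70 = 5.6375.

5.6375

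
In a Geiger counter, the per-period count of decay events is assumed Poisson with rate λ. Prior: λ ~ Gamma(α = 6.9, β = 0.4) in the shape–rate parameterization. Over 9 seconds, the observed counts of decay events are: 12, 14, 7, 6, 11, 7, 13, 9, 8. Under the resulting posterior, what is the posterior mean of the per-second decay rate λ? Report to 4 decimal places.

With a Gamma(shape α, rate β) prior, the Poisson likelihood is conjugate: the posterior is Gamma(α + ΣXᵢ, β + n).
Sum of counts S = 87 over n = 9 seconds.
Posterior: Gamma(α+S, β+n) = Gamma(6.9+87, 0.4+9) = Gamma(93.9, 9.4).
Posterior mean = α/β = 93.9/9.4 = 9.9894.

9.9894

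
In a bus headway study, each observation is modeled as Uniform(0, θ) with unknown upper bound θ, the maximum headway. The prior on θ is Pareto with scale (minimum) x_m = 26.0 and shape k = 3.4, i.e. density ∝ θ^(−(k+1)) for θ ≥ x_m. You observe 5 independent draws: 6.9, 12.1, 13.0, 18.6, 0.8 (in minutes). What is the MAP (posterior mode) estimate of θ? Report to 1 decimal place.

A Pareto(scale x_m, shape k) prior on the upper bound θ of Uniform(0, θ) is conjugate: posterior is Pareto(max(x_m, max xᵢ), k + n).
Sample maximum = 18.6; prior scale x_m = 26.0 → posterior scale = max = 26.0.
Posterior shape = 3.4 + 5 = 8.4.
The Pareto density is decreasing on [x_m, ∞), so the mode is x_m = 26.0.

26.0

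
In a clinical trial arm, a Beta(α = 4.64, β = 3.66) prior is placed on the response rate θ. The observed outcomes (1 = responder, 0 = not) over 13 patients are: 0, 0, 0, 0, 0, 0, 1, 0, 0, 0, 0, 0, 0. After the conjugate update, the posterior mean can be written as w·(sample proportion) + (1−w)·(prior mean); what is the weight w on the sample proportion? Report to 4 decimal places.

0.6103

The Beta prior is conjugate to a Binomial/Bernoulli likelihood; the update adds successes to α and failures to β.
Posterior mean = (α₀+k)/(α₀+β₀+n) = [n/(α₀+β₀+n)]·(k/n) + [(α₀+β₀)/(α₀+β₀+n)]·α₀/(α₀+β₀), so only n and the prior enter the weight.
The weight on the data is w = n/(α₀+β₀+n) = 13/(4.64+3.66+13) = 13/21.30 = 0.6103.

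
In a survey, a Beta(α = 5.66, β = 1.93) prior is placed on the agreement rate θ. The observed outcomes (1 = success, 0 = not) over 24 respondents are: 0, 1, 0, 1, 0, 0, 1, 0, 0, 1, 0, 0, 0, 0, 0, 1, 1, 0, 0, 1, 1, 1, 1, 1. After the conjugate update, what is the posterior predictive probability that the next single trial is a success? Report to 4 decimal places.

0.5274

The Beta prior is conjugate to a Binomial/Bernoulli likelihood; the update adds successes to α and failures to β.
Posterior: Beta(α+k, β+n−k) = Beta(5.66+11, 1.93+13) = Beta(16.66, 14.93).
For a single future Bernoulli trial, P(success | data) = α/(α+β) = 0.5274.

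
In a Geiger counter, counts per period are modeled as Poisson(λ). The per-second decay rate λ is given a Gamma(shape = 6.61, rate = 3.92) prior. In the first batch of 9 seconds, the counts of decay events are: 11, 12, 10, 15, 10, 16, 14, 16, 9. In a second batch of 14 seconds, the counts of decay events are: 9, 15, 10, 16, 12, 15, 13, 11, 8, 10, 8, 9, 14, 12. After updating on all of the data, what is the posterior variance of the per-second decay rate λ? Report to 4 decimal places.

0.3886

With a Gamma(shape α, rate β) prior, the Poisson likelihood is conjugate: the posterior is Gamma(α + ΣXᵢ, β + n).
Batch 1: sum of counts S = 113 over n = 9 seconds.
After batch 1: Gamma(α+S, β+n) = Gamma(6.61+113, 3.92+9) = Gamma(119.61, 12.92).
Batch 2: sum of counts S = 162 over n = 14 seconds.
After batch 2: Gamma(α+S, β+n) = Gamma(119.61+162, 12.92+14) = Gamma(281.61, 26.92).
Var = α/β² = 281.61/26.92² = 0.3886.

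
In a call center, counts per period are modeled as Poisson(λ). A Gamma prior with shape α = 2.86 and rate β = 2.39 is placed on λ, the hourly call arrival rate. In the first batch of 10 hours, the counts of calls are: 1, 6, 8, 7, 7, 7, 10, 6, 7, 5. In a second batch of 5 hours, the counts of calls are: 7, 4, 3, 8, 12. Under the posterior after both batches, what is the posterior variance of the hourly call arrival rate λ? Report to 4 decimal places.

With a Gamma(shape α, rate β) prior, the Poisson likelihood is conjugate: the posterior is Gamma(α + ΣXᵢ, β + n).
Batch 1: sum of counts S = 64 over n = 10 hours.
After batch 1: Gamma(α+S, β+n) = Gamma(2.86+64, 2.39+10) = Gamma(66.86, 12.39).
Batch 2: sum of counts S = 34 over n = 5 hours.
After batch 2: Gamma(α+S, β+n) = Gamma(66.86+34, 12.39+5) = Gamma(100.86, 17.39).
Var = α/β² = 100.86/17.39² = 0.3335.

0.3335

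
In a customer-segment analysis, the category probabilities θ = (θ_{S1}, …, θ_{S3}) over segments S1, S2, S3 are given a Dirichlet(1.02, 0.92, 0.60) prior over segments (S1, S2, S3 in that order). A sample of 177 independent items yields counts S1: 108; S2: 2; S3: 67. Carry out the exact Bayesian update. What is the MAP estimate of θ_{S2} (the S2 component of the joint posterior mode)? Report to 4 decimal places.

0.0109

The Dirichlet prior is conjugate to the Multinomial likelihood: each posterior αⱼ = prior αⱼ + observed count nⱼ.
Posterior concentration: (109.02, 2.92, 67.60), total = 179.54.
Joint mode component: (α_{S2}−1)/(Σα−K) = 1.92/176.54 = 0.0109.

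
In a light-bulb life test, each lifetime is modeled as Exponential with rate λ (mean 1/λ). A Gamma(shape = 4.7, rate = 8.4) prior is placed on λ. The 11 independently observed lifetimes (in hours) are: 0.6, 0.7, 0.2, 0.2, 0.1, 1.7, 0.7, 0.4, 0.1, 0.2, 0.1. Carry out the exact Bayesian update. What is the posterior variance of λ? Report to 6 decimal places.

0.087436

With a Gamma(shape α, rate β) prior on the exponential rate λ, the posterior after n observations with total T = Σxᵢ is Gamma(α+n, β+T).
Sum of observations T = 5.0 hours; n = 11.
Posterior: Gamma(4.7+11, 8.4+5.0) = Gamma(15.7, 13.4).
Var = α/β² = 0.087436.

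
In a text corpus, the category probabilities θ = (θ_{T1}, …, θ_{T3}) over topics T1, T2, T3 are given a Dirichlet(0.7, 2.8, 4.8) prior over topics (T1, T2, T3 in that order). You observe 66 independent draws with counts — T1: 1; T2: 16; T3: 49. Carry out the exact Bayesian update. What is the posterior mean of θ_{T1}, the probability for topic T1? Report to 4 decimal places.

The Dirichlet prior is conjugate to the Multinomial likelihood: each posterior αⱼ = prior αⱼ + observed count nⱼ.
Posterior concentration: (1.7, 18.8, 53.8), total = 74.3.
E[θ_{T1}|data] = α_{T1}/Σα = 1.7/74.3 = 0.0229.

0.0229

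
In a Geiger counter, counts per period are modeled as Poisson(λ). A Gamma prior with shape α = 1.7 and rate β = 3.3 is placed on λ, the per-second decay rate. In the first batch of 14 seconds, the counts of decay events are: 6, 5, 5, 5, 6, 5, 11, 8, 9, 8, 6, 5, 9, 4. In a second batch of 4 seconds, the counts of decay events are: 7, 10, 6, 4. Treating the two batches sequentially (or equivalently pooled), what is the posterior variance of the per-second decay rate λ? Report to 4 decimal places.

With a Gamma(shape α, rate β) prior, the Poisson likelihood is conjugate: the posterior is Gamma(α + ΣXᵢ, β + n).
Batch 1: sum of counts S = 92 over n = 14 seconds.
After batch 1: Gamma(α+S, β+n) = Gamma(1.7+92, 3.3+14) = Gamma(93.7, 17.3).
Batch 2: sum of counts S = 27 over n = 4 seconds.
After batch 2: Gamma(α+S, β+n) = Gamma(93.7+27, 17.3+4) = Gamma(120.7, 21.3).
Var = α/β² = 120.7/21.3² = 0.2660.

0.2660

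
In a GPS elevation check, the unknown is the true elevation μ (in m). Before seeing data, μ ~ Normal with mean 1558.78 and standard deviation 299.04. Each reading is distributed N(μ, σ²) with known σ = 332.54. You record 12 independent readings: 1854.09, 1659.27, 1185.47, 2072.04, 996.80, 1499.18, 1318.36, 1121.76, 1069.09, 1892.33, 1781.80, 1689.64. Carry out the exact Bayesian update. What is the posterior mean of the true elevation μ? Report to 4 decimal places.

1516.0553

For Normal data with known variance σ², a Normal(μ₀, σ₀²) prior on μ is conjugate. Posterior precision = 1/σ₀² + n/σ²; posterior mean is the precision-weighted average of μ₀ and x̄.
Σxᵢ = 1854.09 + 1659.27 + 1185.47 + 2072.04 + 996.80 + 1499.18 + 1318.36 + 1121.76 + 1069.09 + 1892.33 + 1781.80 + 1689.64 = 18139.83, so n·x̄ = 18139.83.
σ₀² = 299.04² = 89424.9216, σ² = 332.54² = 110582.8516; σ² + n·σ₀² = 110582.8516 + 12·89424.9216 = 1183681.9108.
Posterior mean = (μ₀/σ₀² + n·x̄/σ²)/(1/σ₀² + n/σ²) = (σ²·μ₀ + σ₀²·n·x̄)/(σ² + n·σ₀²) = (110582.8516·1558.78 + 89424.9216·18139.83)/1183681.9108 = 1794527213.004376/1183681.9108 = 1516.0553.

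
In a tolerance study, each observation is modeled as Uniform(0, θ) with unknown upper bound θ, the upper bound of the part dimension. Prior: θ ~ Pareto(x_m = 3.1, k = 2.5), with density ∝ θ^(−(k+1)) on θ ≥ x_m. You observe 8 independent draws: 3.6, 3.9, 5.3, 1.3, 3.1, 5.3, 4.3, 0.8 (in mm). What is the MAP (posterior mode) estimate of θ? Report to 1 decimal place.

5.3

A Pareto(scale x_m, shape k) prior on the upper bound θ of Uniform(0, θ) is conjugate: posterior is Pareto(max(x_m, max xᵢ), k + n).
Sample maximum = 5.3; prior scale x_m = 3.1 → posterior scale = max = 5.3.
Posterior shape = 2.5 + 8 = 10.5.
The Pareto density is decreasing on [x_m, ∞), so the mode is x_m = 5.3.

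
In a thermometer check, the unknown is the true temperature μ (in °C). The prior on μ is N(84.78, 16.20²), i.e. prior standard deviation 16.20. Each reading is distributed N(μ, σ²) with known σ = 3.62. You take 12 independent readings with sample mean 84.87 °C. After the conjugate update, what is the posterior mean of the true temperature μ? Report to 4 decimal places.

84.8696

For Normal data with known variance σ², a Normal(μ₀, σ₀²) prior on μ is conjugate. Posterior precision = 1/σ₀² + n/σ²; posterior mean is the precision-weighted average of μ₀ and x̄.
n·x̄ = 12·84.87 = 1018.44.
σ₀² = 16.20² = 262.44, σ² = 3.62² = 13.1044; σ² + n·σ₀² = 13.1044 + 12·262.44 = 3162.3844.
Posterior mean = (μ₀/σ₀² + n·x̄/σ²)/(1/σ₀² + n/σ²) = (σ²·μ₀ + σ₀²·n·x̄)/(σ² + n·σ₀²) = (13.1044·84.78 + 262.44·1018.44)/3162.3844 = 268390.384632/3162.3844 = 84.8696.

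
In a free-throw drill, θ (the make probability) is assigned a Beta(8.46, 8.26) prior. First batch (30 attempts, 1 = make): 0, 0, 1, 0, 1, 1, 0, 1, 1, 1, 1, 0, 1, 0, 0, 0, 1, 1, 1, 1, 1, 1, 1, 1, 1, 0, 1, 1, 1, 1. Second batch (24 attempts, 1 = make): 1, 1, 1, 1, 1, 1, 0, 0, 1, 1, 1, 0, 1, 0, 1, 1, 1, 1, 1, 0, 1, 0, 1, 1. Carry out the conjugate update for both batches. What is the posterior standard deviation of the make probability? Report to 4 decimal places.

The Beta prior is conjugate to a Binomial/Bernoulli likelihood; the update adds successes to α and failures to β.
After batch 1: Beta(8.46+21, 8.26+9) = Beta(29.46, 17.26).
After batch 2: Beta(29.46+18, 17.26+6) = Beta(47.46, 23.26).
Var = αβ/((α+β)²(α+β+1)) = 47.46·23.26/(70.72²·71.72) = 0.00307760; SD = √0.00307760 = 0.0555.

0.0555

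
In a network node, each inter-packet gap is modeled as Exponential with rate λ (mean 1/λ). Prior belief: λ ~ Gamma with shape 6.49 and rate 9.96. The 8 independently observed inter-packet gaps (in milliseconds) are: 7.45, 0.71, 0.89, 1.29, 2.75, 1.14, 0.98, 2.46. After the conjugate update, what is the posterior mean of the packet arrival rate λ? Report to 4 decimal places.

0.5244

With a Gamma(shape α, rate β) prior on the exponential rate λ, the posterior after n observations with total T = Σxᵢ is Gamma(α+n, β+T).
Sum of observations T = 17.67 milliseconds; n = 8.
Posterior: Gamma(6.49+8, 9.96+17.67) = Gamma(14.49, 27.63).
Posterior mean of λ = α/β = 14.49/27.63 = 0.5244.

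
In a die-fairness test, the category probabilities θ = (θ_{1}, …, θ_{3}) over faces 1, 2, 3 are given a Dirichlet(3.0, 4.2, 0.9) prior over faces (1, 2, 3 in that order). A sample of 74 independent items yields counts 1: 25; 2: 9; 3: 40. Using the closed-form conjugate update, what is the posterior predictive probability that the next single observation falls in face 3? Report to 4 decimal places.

The Dirichlet prior is conjugate to the Multinomial likelihood: each posterior αⱼ = prior αⱼ + observed count nⱼ.
Posterior concentration: (28.0, 13.2, 40.9), total = 82.1.
P(next = 3 | data) = α_{3}/Σα = 0.4982.

0.4982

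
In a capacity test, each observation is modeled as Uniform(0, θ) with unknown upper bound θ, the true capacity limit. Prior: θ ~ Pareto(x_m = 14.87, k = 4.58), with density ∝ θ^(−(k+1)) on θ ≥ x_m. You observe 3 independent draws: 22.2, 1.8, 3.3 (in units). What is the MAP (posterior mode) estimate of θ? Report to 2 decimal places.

A Pareto(scale x_m, shape k) prior on the upper bound θ of Uniform(0, θ) is conjugate: posterior is Pareto(max(x_m, max xᵢ), k + n).
Sample maximum = 22.2; prior scale x_m = 14.87 → posterior scale = max = 22.20.
Posterior shape = 4.58 + 3 = 7.58.
The Pareto density is decreasing on [x_m, ∞), so the mode is x_m = 22.20.

22.20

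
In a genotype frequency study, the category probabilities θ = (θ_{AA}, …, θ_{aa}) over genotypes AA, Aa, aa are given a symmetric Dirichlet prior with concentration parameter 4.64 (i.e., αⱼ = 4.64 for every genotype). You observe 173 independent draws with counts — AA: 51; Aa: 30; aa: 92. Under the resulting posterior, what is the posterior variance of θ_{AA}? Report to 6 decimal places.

The Dirichlet prior is conjugate to the Multinomial likelihood: each posterior αⱼ = prior αⱼ + observed count nⱼ.
Posterior concentration: (55.64, 34.64, 96.64), total = 186.92.
Var[θ_j] = α_j(Σα−α_j)/((Σα)²(Σα+1)) = 55.64·131.28/(186.92²·187.92) = 0.001113.

0.001113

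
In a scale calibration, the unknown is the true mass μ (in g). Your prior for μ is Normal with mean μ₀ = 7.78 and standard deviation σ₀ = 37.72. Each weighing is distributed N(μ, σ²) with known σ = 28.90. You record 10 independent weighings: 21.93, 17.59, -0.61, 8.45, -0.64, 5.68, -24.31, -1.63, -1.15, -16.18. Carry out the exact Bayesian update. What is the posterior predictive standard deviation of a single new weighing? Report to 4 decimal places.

For Normal data with known variance σ², a Normal(μ₀, σ₀²) prior on μ is conjugate. Posterior precision = 1/σ₀² + n/σ²; posterior mean is the precision-weighted average of μ₀ and x̄.
σ₀² = 37.72² = 1422.7984, σ² = 28.90² = 835.21; σ² + n·σ₀² = 835.21 + 10·1422.7984 = 15063.194.
Posterior precision = 1/σ₀² + n/σ² = 1/1422.7984 + 10/835.21 = (σ² + n·σ₀²)/(σ₀²σ²) = 15063.194/(1422.7984·835.21); posterior variance σₙ² = σ₀²σ²/(σ² + n·σ₀²) = 1422.7984·835.21/15063.194 = 78.890005.
Predictive variance for one new observation = σₙ² + σ² = 1422.7984·835.21/15063.194 + 835.21 = σ²·(σ₀² + 15063.194)/15063.194 = 835.21·16485.9924/15063.194 = 914.100005; SD = √(835.21·16485.9924/15063.194) = 30.2341.

30.2341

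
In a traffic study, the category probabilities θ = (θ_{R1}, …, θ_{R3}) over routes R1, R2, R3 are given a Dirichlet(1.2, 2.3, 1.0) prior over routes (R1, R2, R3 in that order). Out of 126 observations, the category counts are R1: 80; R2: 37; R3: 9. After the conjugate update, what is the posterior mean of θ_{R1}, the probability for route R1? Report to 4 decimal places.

The Dirichlet prior is conjugate to the Multinomial likelihood: each posterior αⱼ = prior αⱼ + observed count nⱼ.
Posterior concentration: (81.2, 39.3, 10.0), total = 130.5.
E[θ_{R1}|data] = α_{R1}/Σα = 81.2/130.5 = 0.6222.

0.6222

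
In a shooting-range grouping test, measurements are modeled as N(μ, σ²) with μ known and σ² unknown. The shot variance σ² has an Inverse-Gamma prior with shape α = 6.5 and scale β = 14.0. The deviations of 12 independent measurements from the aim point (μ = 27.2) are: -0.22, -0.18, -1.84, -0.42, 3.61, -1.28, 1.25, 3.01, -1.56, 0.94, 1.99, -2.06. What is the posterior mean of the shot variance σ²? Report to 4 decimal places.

2.9764

With known mean μ and an Inverse-Gamma(α, β) prior on σ², the Normal likelihood is conjugate: posterior is Inv-Gamma(α + n/2, β + Σ(xᵢ−μ)²/2).
Σ(xᵢ−μ)² = (-0.22)² + (-0.18)² + (-1.84)² + (-0.42)² + (3.61)² + (-1.28)² + (1.25)² + (3.01)² + (-1.56)² + (0.94)² + (1.99)² + (-2.06)² = 40.4568.
Posterior: Inv-Gamma(6.5 + 12/2, 14.0 + 40.4568/2) = Inv-Gamma(12.50, 34.22840).
E[σ²|data] = β/(α−1) = 34.22840/11.50 = 2.9764.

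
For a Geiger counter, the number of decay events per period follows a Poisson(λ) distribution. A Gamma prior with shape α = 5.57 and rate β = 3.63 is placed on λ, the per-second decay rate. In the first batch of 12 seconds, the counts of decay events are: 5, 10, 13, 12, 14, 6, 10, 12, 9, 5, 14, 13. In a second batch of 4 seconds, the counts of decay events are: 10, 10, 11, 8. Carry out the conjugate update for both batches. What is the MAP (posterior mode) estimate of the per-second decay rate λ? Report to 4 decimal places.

8.4855

With a Gamma(shape α, rate β) prior, the Poisson likelihood is conjugate: the posterior is Gamma(α + ΣXᵢ, β + n).
Batch 1: sum of counts S = 123 over n = 12 seconds.
After batch 1: Gamma(α+S, β+n) = Gamma(5.57+123, 3.63+12) = Gamma(128.57, 15.63).
Batch 2: sum of counts S = 39 over n = 4 seconds.
After batch 2: Gamma(α+S, β+n) = Gamma(128.57+39, 15.63+4) = Gamma(167.57, 19.63).
Mode of Gamma(α,β) for α≥1 is (α−1)/β = 166.57/19.63 = 8.4855.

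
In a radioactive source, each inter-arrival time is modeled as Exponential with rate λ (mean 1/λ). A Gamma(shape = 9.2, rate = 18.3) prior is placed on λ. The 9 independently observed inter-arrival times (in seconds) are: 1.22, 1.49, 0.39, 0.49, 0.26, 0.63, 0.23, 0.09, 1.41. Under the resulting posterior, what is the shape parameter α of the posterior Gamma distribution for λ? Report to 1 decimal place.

18.2

With a Gamma(shape α, rate β) prior on the exponential rate λ, the posterior after n observations with total T = Σxᵢ is Gamma(α+n, β+T).
Sum of observations T = 6.21 seconds; n = 9.
Posterior: Gamma(9.2+9, 18.3+6.21) = Gamma(18.2, 24.51).
Posterior α = 18.2.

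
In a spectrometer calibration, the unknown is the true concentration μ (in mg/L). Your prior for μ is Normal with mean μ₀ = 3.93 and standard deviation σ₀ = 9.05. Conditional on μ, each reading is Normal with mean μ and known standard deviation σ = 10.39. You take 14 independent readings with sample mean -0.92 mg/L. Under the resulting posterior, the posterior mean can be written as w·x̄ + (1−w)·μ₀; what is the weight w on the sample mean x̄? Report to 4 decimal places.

For Normal data with known variance σ², a Normal(μ₀, σ₀²) prior on μ is conjugate. Posterior precision = 1/σ₀² + n/σ²; posterior mean is the precision-weighted average of μ₀ and x̄.
σ₀² = 9.05² = 81.9025, σ² = 10.39² = 107.9521. Prior precision 1/σ₀² = 1/81.9025; data precision n/σ² = 14/107.9521.
w = (n/σ²)/(1/σ₀² + n/σ²) = n·σ₀²/(σ² + n·σ₀²) = 14·81.9025/(107.9521 + 14·81.9025) = 1146.635/1254.5871 = 0.9140.

0.9140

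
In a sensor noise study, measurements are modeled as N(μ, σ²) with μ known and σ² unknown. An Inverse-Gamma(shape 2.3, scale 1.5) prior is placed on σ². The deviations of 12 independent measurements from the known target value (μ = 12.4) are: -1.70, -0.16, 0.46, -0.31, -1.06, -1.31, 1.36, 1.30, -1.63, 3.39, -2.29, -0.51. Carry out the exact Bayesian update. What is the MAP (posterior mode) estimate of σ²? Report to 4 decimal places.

With known mean μ and an Inverse-Gamma(α, β) prior on σ², the Normal likelihood is conjugate: posterior is Inv-Gamma(α + n/2, β + Σ(xᵢ−μ)²/2).
Σ(xᵢ−μ)² = (-1.70)² + (-0.16)² + (0.46)² + (-0.31)² + (-1.06)² + (-1.31)² + (1.36)² + (1.30)² + (-1.63)² + (3.39)² + (-2.29)² + (-0.51)² = 29.2558.
Posterior: Inv-Gamma(2.3 + 12/2, 1.5 + 29.2558/2) = Inv-Gamma(8.30, 16.12790).
Mode = β/(α+1) = 16.12790/9.30 = 1.7342.

1.7342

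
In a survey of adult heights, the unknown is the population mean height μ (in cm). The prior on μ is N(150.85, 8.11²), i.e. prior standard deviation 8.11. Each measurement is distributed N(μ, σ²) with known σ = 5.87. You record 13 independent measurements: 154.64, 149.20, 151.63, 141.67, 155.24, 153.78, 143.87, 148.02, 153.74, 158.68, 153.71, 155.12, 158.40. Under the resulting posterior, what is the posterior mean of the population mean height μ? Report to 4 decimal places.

152.0812

For Normal data with known variance σ², a Normal(μ₀, σ₀²) prior on μ is conjugate. Posterior precision = 1/σ₀² + n/σ²; posterior mean is the precision-weighted average of μ₀ and x̄.
Σxᵢ = 154.64 + 149.20 + 151.63 + 141.67 + 155.24 + 153.78 + 143.87 + 148.02 + 153.74 + 158.68 + 153.71 + 155.12 + 158.40 = 1977.7, so n·x̄ = 1977.7.
σ₀² = 8.11² = 65.7721, σ² = 5.87² = 34.4569; σ² + n·σ₀² = 34.4569 + 13·65.7721 = 889.4942.
Posterior mean = (μ₀/σ₀² + n·x̄/σ²)/(1/σ₀² + n/σ²) = (σ²·μ₀ + σ₀²·n·x̄)/(σ² + n·σ₀²) = (34.4569·150.85 + 65.7721·1977.7)/889.4942 = 135275.305535/889.4942 = 152.0812.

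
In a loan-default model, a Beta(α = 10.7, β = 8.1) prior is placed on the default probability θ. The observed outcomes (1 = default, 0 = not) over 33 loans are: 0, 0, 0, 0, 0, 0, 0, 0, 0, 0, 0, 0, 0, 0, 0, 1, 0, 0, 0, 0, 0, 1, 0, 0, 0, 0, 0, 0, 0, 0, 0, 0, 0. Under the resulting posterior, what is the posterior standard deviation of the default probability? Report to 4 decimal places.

The Beta prior is conjugate to a Binomial/Bernoulli likelihood; the update adds successes to α and failures to β.
Posterior: Beta(α+k, β+n−k) = Beta(10.7+2, 8.1+31) = Beta(12.7, 39.1).
Var = αβ/((α+β)²(α+β+1)) = 12.7·39.1/(51.8²·52.8) = 0.00350499; SD = √0.00350499 = 0.0592.

0.0592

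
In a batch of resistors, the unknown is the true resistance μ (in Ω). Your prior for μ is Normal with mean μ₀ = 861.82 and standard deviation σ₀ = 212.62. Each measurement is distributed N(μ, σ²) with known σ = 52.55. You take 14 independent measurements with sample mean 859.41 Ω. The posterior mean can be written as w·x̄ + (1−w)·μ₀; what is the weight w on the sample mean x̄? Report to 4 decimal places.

For Normal data with known variance σ², a Normal(μ₀, σ₀²) prior on μ is conjugate. Posterior precision = 1/σ₀² + n/σ²; posterior mean is the precision-weighted average of μ₀ and x̄.
σ₀² = 212.62² = 45207.2644, σ² = 52.55² = 2761.5025. Prior precision 1/σ₀² = 1/45207.2644; data precision n/σ² = 14/2761.5025.
w = (n/σ²)/(1/σ₀² + n/σ²) = n·σ₀²/(σ² + n·σ₀²) = 14·45207.2644/(2761.5025 + 14·45207.2644) = 632901.7016/635663.2041 = 0.9957.

0.9957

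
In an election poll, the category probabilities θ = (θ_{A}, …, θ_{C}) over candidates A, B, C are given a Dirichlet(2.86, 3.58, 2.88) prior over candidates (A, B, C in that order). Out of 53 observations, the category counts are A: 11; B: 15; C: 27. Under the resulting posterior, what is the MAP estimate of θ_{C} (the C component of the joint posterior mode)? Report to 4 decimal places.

The Dirichlet prior is conjugate to the Multinomial likelihood: each posterior αⱼ = prior αⱼ + observed count nⱼ.
Posterior concentration: (13.86, 18.58, 29.88), total = 62.32.
Joint mode component: (α_{C}−1)/(Σα−K) = 28.88/59.32 = 0.4869.

0.4869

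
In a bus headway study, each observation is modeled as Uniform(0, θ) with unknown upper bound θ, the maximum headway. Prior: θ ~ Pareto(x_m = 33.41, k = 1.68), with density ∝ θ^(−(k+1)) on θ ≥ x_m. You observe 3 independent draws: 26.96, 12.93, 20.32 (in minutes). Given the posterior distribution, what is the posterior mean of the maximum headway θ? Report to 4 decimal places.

42.4888

A Pareto(scale x_m, shape k) prior on the upper bound θ of Uniform(0, θ) is conjugate: posterior is Pareto(max(x_m, max xᵢ), k + n).
Sample maximum = 26.96; prior scale x_m = 33.41 → posterior scale = max = 33.41.
Posterior shape = 1.68 + 3 = 4.68.
E[θ|data] = k·x_m/(k−1) = 4.68·33.41/3.68 = 42.4888.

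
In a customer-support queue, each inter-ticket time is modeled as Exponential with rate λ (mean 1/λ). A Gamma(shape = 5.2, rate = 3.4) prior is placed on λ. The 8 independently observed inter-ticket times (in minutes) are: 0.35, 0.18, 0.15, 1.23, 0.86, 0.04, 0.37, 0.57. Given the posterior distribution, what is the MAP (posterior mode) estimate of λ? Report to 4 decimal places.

With a Gamma(shape α, rate β) prior on the exponential rate λ, the posterior after n observations with total T = Σxᵢ is Gamma(α+n, β+T).
Sum of observations T = 3.75 minutes; n = 8.
Posterior: Gamma(5.2+8, 3.4+3.75) = Gamma(13.2, 7.15).
Mode = (α−1)/β = 1.7063.

1.7063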